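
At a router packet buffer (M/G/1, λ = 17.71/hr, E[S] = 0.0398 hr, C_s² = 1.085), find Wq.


ρ = λ·E[S] = 17.71·0.0398 = 0.7049
E[S²] = E[S]²(1+C_s²) = 0.0398²·(1+1.085) = 0.003303
Wq = λ·E[S²]/(2(1−ρ)) = 17.71·0.003303/(2·0.2951) = 0.09909 hr

Final: 0.09909 hr


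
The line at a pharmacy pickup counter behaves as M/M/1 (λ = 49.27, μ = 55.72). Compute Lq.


ρ = 49.27/55.72 = 0.8842
Lq = ρ²/(1−ρ) = 0.7819/0.1158 = 6.7545

Final: 6.7545


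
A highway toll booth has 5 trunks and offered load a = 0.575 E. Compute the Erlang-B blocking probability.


B(c,a) = (a^c/c!) / Σ_{k=0}^{c} a^k/k!
a^5/5! = 0.0005238
Σ terms (k=0..5): 1.00000 + 0.57500 + 0.16531 + 0.03168 + 0.004555 + 0.0005238 = 1.777076
B = 0.0005238/1.777076 = 0.0002947

Final: 0.0002947


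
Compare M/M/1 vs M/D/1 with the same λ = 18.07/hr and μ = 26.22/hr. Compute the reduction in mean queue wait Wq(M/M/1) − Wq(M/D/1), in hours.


ρ = 18.07/26.22 = 0.6892
Wq(M/M/1) = ρ/(μ−λ) = 0.6892/8.15 = 0.08456 hr
Wq(M/D/1) = ρ/(2(μ−λ)) = 0.04228 hr
Savings = 0.08456 − 0.04228 = 0.04228 hr

Final: 0.04228 hr


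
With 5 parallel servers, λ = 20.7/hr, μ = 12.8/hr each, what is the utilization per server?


ρ = λ/(cμ) = 20.7/(5·12.8) = 20.7/64.00 = 0.3234

Final: 0.3234


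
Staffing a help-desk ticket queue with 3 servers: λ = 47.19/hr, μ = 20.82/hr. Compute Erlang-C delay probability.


a = λ/μ = 2.2666; ρ = a/3 = 0.7555
P₀ = 0.072604 (from M/M/c formula)
C(c,a) = [a^c/(c!(1−ρ))]·P₀ = [11.64415/(6·0.2445)]·0.072604
= 7.93815·0.072604 = 0.576340

Final: 0.576340


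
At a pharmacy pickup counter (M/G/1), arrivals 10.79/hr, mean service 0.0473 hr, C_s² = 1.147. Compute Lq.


ρ = λ·E[S] = 10.79·0.0473 = 0.5104
Lq = ρ²(1+C_s²)/(2(1−ρ)) = 0.2605·(1+1.147)/(2·0.4896)
= 0.2605·2.1470/0.9793 = 0.57108

Final: 0.57108


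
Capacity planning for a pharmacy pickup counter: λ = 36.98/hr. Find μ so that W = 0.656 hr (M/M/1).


W = 1/(μ−λ) ⇒ μ − λ = 1/W = 1/0.656 = 1.5244
μ = λ + 1/W = 36.98 + 1.5244 = 38.5044 per hr

Final: 38.5044 /hr


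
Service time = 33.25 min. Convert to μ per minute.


μ = 1/(service time) in consistent units.
1 minute = 1 min, so μ = 1/33.25 = 0.03008 per minute

Final: 0.03008 /min


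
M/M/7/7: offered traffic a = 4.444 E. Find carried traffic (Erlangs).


B(7,4.444) = 0.086929 (Erlang-B)
Carried load = a(1 − B) = 4.444·(1 − 0.086929) = 4.444·0.913071 = 4.0577 E

Final: 4.0577 Erlangs


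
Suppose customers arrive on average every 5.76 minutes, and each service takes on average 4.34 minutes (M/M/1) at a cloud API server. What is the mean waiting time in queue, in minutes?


λ = 60/5.76 = 10.4167 /hr
μ = 60/4.34 = 13.8249 /hr
ρ = λ/μ = 10.4167/13.8249 = 0.7535
Wq = ρ/(μ−λ) = 0.7535/(13.8249−10.4167) = 0.22108 hr
In minutes: 0.22108·60 = 13.265 min

Final: 13.265 min


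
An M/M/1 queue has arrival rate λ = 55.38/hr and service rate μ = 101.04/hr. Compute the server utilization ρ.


ρ = λ/μ = 55.38/101.04 = 0.5481

Final: 0.5481


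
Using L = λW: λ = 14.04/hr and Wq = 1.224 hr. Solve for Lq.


Lq = λWq = 14.04·1.224 = 17.1850

Final: 17.1850


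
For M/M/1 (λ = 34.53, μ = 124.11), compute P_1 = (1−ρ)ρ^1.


ρ = 34.53/124.11 = 0.2782
P_n = (1−ρ)·ρ^n = (1 − 0.2782)·0.2782^1 = 0.7218·0.278221 = 0.200814

Final: 0.200814


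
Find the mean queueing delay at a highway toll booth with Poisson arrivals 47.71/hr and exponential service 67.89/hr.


ρ = 47.71/67.89 = 0.7028
Wq = ρ/(μ−λ) = 0.7028/(67.89 − 47.71) = 0.7028/20.18 = 0.03482 hr

Final: 0.03482 hr


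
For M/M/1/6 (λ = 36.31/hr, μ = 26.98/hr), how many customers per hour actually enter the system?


ρ = 1.3458; P_K = (1−ρ)ρ^6/(1−ρ^7) = 0.293681
λ_eff = λ(1 − P_K) = 36.31·(1 − 0.293681) = 36.31·0.706319 = 25.6464 /hr

Final: 25.6464 /hr


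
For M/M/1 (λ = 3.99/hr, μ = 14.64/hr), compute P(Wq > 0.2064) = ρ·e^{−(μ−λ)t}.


ρ = 3.99/14.64 = 0.2725
P(Wq > t) = ρ·e^{−(μ−λ)t} = 0.2725·e^{−2.1982}
= 0.2725·0.111007 = 0.030254

Final: 0.030254


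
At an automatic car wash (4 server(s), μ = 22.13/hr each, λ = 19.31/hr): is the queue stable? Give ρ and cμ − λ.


Total capacity cμ = 4·22.13 = 88.52/hr
ρ = λ/(cμ) = 19.31/88.52 = 0.2181
Stable ⇔ ρ < 1: YES
Spare capacity = cμ − λ = 88.52 − 19.31 = 69.21/hr

Final: ρ = 0.2181; stable; margin = 69.21/hr


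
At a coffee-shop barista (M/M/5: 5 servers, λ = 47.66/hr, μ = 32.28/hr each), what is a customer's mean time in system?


a = 1.4765; ρ = 0.2953; P₀ = 0.228112
Lq = P₀·a^c·ρ/(c!(1−ρ)²) = 0.007930
Wq = Lq/λ = 0.007930/47.66 = 0.0001664 hr
W = Wq + 1/μ = 0.0001664 + 0.03098 = 0.03115 hr

Final: 0.03115 hr


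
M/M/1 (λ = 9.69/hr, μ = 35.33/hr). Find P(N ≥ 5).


ρ = 9.69/35.33 = 0.2743
P(N ≥ n) = ρ^n = 0.2743^5 = 0.001552

Final: 0.001552


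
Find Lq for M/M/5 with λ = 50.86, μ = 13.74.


a = λ/μ = 3.7016; ρ = a/5 = 0.7403
P₀ = 0.019948
Lq = P₀·a^c·ρ / (c!·(1−ρ)²) = 0.019948·694.94129·0.7403/(120·0.06743)
= 1.26829

Final: 1.26829


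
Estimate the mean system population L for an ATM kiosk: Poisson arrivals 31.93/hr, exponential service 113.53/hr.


ρ = λ/μ = 31.93/113.53 = 0.2812
L = ρ/(1−ρ) = 0.2812/(1 − 0.2812) = 0.2812/0.7188 = 0.3913

Final: 0.3913


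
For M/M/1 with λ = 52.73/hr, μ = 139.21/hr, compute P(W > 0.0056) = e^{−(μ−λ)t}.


W ~ Exponential(μ−λ) for M/M/1.
μ − λ = 139.21 − 52.73 = 86.4800
P(W > t) = e^{−(μ−λ)t} = e^{−0.4843} = 0.616136

Final: 0.616136


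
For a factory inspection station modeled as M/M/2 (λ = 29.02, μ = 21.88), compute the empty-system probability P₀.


a = λ/μ = 29.02/21.88 = 1.3263; ρ = a/c = 0.6632
Σ_{k=0}^{1} a^k/k! (terms k=0..1) = 1.00000 + 1.32633 = 2.32633
Tail: a^2/(2!(1−ρ)) = 1.75914/(2·0.3368) = 2.61126
P₀ = 1/(2.32633 + 2.61126) = 1/4.93758 = 0.202528

Final: 0.202528


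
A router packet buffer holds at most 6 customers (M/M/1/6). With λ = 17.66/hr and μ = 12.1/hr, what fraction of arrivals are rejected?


ρ = λ/μ = 17.66/12.1 = 1.4595
P_K = (1−ρ)ρ^K/(1−ρ^(K+1)) = (-0.4595·9.665670)/(1 − 14.107086)
= -4.441415/-13.107086 = 0.338856

Final: 0.338856


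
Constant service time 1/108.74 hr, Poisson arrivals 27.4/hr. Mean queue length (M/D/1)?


ρ = 27.4/108.74 = 0.2520
M/D/1: Lq = ρ²/(2(1−ρ)) = 0.06349/(2·0.7480) = 0.04244

Final: 0.04244


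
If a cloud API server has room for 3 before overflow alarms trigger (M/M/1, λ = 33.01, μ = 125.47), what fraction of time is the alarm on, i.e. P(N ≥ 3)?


ρ = 33.01/125.47 = 0.2631
P(N ≥ n) = ρ^n = 0.2631^3 = 0.018210

Final: 0.018210


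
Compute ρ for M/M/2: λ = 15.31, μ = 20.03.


ρ = λ/(cμ) = 15.31/(2·20.03) = 15.31/40.06 = 0.3822

Final: 0.3822


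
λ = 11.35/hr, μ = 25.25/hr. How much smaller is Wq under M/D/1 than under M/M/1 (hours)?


ρ = 11.35/25.25 = 0.4495
Wq(M/M/1) = ρ/(μ−λ) = 0.4495/13.90 = 0.03234 hr
Wq(M/D/1) = ρ/(2(μ−λ)) = 0.01617 hr
Savings = 0.03234 − 0.01617 = 0.01617 hr

Final: 0.01617 hr


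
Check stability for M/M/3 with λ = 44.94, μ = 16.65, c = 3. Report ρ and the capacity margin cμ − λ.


Total capacity cμ = 3·16.65 = 49.95/hr
ρ = λ/(cμ) = 44.94/49.95 = 0.8997
Stable ⇔ ρ < 1: YES
Spare capacity = cμ − λ = 49.95 − 44.94 = 5.01/hr

Final: ρ = 0.8997; stable; margin = 5.01/hr


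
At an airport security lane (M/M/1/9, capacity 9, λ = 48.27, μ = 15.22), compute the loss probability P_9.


ρ = λ/μ = 48.27/15.22 = 3.1715
P_K = (1−ρ)ρ^K/(1−ρ^(K+1)) = (-2.1715·32461.143718)/(1 − 102950.026760)
= -70488.883042/-102949.026760 = 0.684697

Final: 0.684697


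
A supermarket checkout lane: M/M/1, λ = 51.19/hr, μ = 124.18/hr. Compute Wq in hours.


ρ = 51.19/124.18 = 0.4122
Wq = ρ/(μ−λ) = 0.4122/(124.18 − 51.19) = 0.4122/72.99 = 0.005648 hr

Final: 0.005648 hr


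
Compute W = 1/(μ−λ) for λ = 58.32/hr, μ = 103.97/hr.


W = 1/(μ−λ) = 1/(103.97 − 58.32) = 1/45.65 = 0.02191 hr

Final: 0.02191 hr


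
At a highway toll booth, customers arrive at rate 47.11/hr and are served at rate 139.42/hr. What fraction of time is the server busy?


ρ = λ/μ = 47.11/139.42 = 0.3379

Final: 0.3379


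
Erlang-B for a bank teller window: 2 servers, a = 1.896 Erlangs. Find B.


B(c,a) = (a^c/c!) / Σ_{k=0}^{c} a^k/k!
a^2/2! = 1.797408
Σ terms (k=0..2): 1.00000 + 1.89600 + 1.79741 = 4.693408
B = 1.797408/4.693408 = 0.382964

Final: 0.382964


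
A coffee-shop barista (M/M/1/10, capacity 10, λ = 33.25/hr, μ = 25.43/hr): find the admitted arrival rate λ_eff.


ρ = 1.3075; P_K = (1−ρ)ρ^10/(1−ρ^11) = 0.248186
λ_eff = λ(1 − P_K) = 33.25·(1 − 0.248186) = 33.25·0.751814 = 24.9978 /hr

Final: 24.9978 /hr


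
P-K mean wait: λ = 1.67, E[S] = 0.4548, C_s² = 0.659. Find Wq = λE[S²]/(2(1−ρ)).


ρ = λ·E[S] = 1.67·0.4548 = 0.7595
E[S²] = E[S]²(1+C_s²) = 0.4548²·(1+0.659) = 0.343153
Wq = λ·E[S²]/(2(1−ρ)) = 1.67·0.343153/(2·0.2405) = 1.19148 hr

Final: 1.19148 hr


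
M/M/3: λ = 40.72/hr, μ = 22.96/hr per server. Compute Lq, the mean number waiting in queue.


a = λ/μ = 1.7735; ρ = a/3 = 0.5912
P₀ = 0.151050
Lq = P₀·a^c·ρ / (c!·(1−ρ)²) = 0.151050·5.57837·0.5912/(6·0.16714)
= 0.49672

Final: 0.49672


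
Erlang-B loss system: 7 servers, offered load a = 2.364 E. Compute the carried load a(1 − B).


B(7,2.364) = 0.007722 (Erlang-B)
Carried load = a(1 − B) = 2.364·(1 − 0.007722) = 2.364·0.992278 = 2.3457 E

Final: 2.3457 Erlangs


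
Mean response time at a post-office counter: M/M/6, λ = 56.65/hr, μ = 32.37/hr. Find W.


a = 1.7501; ρ = 0.2917; P₀ = 0.173647
Lq = P₀·a^c·ρ/(c!(1−ρ)²) = 0.004028
Wq = Lq/λ = 0.004028/56.65 = 0.00007111 hr
W = Wq + 1/μ = 0.00007111 + 0.03089 = 0.03096 hr

Final: 0.03096 hr


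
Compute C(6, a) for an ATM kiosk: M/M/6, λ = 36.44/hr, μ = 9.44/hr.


a = λ/μ = 3.8602; ρ = a/6 = 0.6434
P₀ = 0.019540 (from M/M/c formula)
C(c,a) = [a^c/(c!(1−ρ))]·P₀ = [3308.55413/(720·0.3566)]·0.019540
= 12.88480·0.019540 = 0.251774

Final: 0.251774


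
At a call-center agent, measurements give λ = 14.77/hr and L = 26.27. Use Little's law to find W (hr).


W = L/λ = 26.27/14.77 = 1.7786 hr

Final: 1.7786 hr


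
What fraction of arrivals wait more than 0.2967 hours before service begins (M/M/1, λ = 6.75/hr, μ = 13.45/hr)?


ρ = 6.75/13.45 = 0.5019
P(Wq > t) = ρ·e^{−(μ−λ)t} = 0.5019·e^{−1.9879}
= 0.5019·0.136984 = 0.068747

Final: 0.068747


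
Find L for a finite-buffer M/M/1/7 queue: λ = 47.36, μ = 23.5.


ρ = 47.36/23.5 = 2.0153
L = ρ[1 − (K+1)ρ^K + Kρ^(K+1)] / [(1−ρ)(1−ρ^(K+1))]
Numerator: 2.0153·(1 − 8·135.022710 + 7·272.113853) = 1663.878305
Denominator: (-1.0153)·(-271.113853) = 275.267086
L = 1663.878305/275.267086 = 6.0446

Final: 6.0446


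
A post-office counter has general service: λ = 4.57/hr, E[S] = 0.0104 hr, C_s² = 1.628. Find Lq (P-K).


ρ = λ·E[S] = 4.57·0.0104 = 0.04753
Lq = ρ²(1+C_s²)/(2(1−ρ)) = 0.002259·(1+1.628)/(2·0.9525)
= 0.002259·2.6280/1.9049 = 0.003116

Final: 0.003116


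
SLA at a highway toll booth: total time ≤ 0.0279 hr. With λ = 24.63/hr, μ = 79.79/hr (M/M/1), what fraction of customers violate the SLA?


W ~ Exponential(μ−λ) for M/M/1.
μ − λ = 79.79 − 24.63 = 55.1600
P(W > t) = e^{−(μ−λ)t} = e^{−1.5390} = 0.214603

Final: 0.214603


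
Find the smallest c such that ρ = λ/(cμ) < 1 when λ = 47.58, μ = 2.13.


Stability requires cμ > λ ⇔ c > λ/μ.
λ/μ = 47.58/2.13 = 22.3380
Minimum integer c = ⌊22.3380⌋ + 1 = 23
Check: 23·2.13 = 48.99 > 47.58, while 22·2.13 = 46.86 ≤ 47.58

Final: 23 servers


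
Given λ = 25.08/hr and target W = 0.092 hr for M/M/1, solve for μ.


W = 1/(μ−λ) ⇒ μ − λ = 1/W = 1/0.092 = 10.8696
μ = λ + 1/W = 25.08 + 10.8696 = 35.9496 per hr

Final: 35.9496 /hr


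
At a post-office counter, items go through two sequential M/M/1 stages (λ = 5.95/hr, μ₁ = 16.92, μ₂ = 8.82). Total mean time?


Each node sees arrival rate λ = 5.95/hr (tandem ⇒ throughput preserved).
W₁ = 1/(μ₁−λ) = 1/(16.92−5.95) = 0.09116 hr
W₂ = 1/(μ₂−λ) = 1/(8.82−5.95) = 0.34843 hr
W_total = W₁ + W₂ = 0.09116 + 0.34843 = 0.43959 hr

Final: 0.43959 hr


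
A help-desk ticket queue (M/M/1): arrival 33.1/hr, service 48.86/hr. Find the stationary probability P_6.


ρ = 33.1/48.86 = 0.6774
P_n = (1−ρ)·ρ^n = (1 − 0.6774)·0.6774^6 = 0.3226·0.096660 = 0.031178

Final: 0.031178


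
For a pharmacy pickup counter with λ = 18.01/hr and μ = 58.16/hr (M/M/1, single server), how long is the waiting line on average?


ρ = 18.01/58.16 = 0.3097
Lq = ρ²/(1−ρ) = 0.09589/0.6903 = 0.1389

Final: 0.1389


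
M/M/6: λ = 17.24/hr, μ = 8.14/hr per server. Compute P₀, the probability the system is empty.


a = λ/μ = 17.24/8.14 = 2.1179; ρ = a/c = 0.3530
Σ_{k=0}^{5} a^k/k! (terms k=0..5) = 1.00000 + 2.11794 + 2.24283 + 1.58339 + 0.83838 + 0.35513 = 8.13766
Tail: a^6/(6!(1−ρ)) = 90.25622/(720·0.6470) = 0.19375
P₀ = 1/(8.13766 + 0.19375) = 1/8.33140 = 0.120028

Final: 0.120028


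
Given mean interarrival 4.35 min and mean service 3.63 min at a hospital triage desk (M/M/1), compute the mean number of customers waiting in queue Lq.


λ = 60/4.35 = 13.7931 /hr
μ = 60/3.63 = 16.5289 /hr
ρ = λ/μ = 13.7931/16.5289 = 0.8345
Lq = ρ²/(1−ρ) = 0.6964/0.1655 = 4.2072

Final: 4.2072


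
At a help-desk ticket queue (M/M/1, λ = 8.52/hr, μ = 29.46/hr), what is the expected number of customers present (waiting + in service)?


ρ = λ/μ = 8.52/29.46 = 0.2892
L = ρ/(1−ρ) = 0.2892/(1 − 0.2892) = 0.2892/0.7108 = 0.4069

Final: 0.4069


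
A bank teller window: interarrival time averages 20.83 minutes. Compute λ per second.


λ = 1/(interarrival time) in consistent units.
1 second = 0.0166667 min, so λ = 0.0166667/20.83 = 0.0008001 per second

Final: 0.0008001 /sec


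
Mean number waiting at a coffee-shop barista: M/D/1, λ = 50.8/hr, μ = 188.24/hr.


ρ = 50.8/188.24 = 0.2699
M/D/1: Lq = ρ²/(2(1−ρ)) = 0.07283/(2·0.7301) = 0.04987

Final: 0.04987


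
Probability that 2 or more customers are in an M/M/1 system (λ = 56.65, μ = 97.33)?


ρ = 56.65/97.33 = 0.5820
P(N ≥ n) = ρ^n = 0.5820^2 = 0.338771

Final: 0.338771


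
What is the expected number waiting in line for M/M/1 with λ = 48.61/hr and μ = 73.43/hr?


ρ = 48.61/73.43 = 0.6620
Lq = ρ²/(1−ρ) = 0.4382/0.3380 = 1.2965

Final: 1.2965


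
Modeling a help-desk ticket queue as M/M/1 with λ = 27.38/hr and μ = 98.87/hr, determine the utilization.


ρ = λ/μ = 27.38/98.87 = 0.2769

Final: 0.2769


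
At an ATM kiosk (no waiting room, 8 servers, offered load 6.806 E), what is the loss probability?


B(c,a) = (a^c/c!) / Σ_{k=0}^{c} a^k/k!
a^8/8! = 114.186572
Σ terms (k=0..8): 1.00000 + 6.80600 + 23.16082 + 52.54418 + 89.40392 + 121.69661 + 138.04452 + 134.21872 + 114.18657 = 681.061325
B = 114.186572/681.061325 = 0.167660

Final: 0.167660


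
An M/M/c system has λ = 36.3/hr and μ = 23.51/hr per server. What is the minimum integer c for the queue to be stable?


Stability requires cμ > λ ⇔ c > λ/μ.
λ/μ = 36.3/23.51 = 1.5440
Minimum integer c = ⌊1.5440⌋ + 1 = 2
Check: 2·23.51 = 47.02 > 36.3, while 1·23.51 = 23.51 ≤ 36.3

Final: 2 servers


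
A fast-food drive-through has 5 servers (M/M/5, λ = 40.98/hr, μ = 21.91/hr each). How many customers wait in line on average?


a = λ/μ = 1.8704; ρ = a/5 = 0.3741
P₀ = 0.153263
Lq = P₀·a^c·ρ / (c!·(1−ρ)²) = 0.153263·22.89011·0.3741/(120·0.39178)
= 0.02791

Final: 0.02791


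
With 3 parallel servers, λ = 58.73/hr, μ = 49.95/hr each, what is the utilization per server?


ρ = λ/(cμ) = 58.73/(3·49.95) = 58.73/149.85 = 0.3919

Final: 0.3919


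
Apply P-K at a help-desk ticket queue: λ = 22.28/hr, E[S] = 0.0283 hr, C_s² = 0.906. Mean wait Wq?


ρ = λ·E[S] = 22.28·0.0283 = 0.6305
E[S²] = E[S]²(1+C_s²) = 0.0283²·(1+0.906) = 0.001526
Wq = λ·E[S²]/(2(1−ρ)) = 22.28·0.001526/(2·0.3695) = 0.04603 hr

Final: 0.04603 hr


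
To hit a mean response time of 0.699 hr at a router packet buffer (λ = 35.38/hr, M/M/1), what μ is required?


W = 1/(μ−λ) ⇒ μ − λ = 1/W = 1/0.699 = 1.4306
μ = λ + 1/W = 35.38 + 1.4306 = 36.8106 per hr

Final: 36.8106 /hr


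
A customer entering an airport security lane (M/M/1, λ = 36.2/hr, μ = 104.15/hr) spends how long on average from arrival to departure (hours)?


W = 1/(μ−λ) = 1/(104.15 − 36.2) = 1/67.95 = 0.01472 hr

Final: 0.01472 hr


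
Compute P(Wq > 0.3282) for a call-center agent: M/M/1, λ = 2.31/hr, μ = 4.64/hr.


ρ = 2.31/4.64 = 0.4978
P(Wq > t) = ρ·e^{−(μ−λ)t} = 0.4978·e^{−0.7647}
= 0.4978·0.465471 = 0.231732

Final: 0.231732


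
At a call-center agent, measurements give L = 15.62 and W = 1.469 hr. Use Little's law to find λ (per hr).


λ = L/W = 15.62/1.469 = 10.6331 /hr

Final: 10.6331 /hr


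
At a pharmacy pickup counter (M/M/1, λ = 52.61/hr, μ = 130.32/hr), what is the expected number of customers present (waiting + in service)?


ρ = λ/μ = 52.61/130.32 = 0.4037
L = ρ/(1−ρ) = 0.4037/(1 − 0.4037) = 0.4037/0.5963 = 0.6770

Final: 0.6770


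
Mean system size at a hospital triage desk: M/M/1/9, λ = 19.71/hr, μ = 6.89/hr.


ρ = 19.71/6.89 = 2.8607
L = ρ[1 − (K+1)ρ^K + Kρ^(K+1)] / [(1−ρ)(1−ρ^(K+1))]
Numerator: 2.8607·(1 − 10·12829.408135 + 9·36700.672620) = 577891.971339
Denominator: (-1.8607)·(-36699.672620) = 68285.893031
L = 577891.971339/68285.893031 = 8.4628

Final: 8.4628


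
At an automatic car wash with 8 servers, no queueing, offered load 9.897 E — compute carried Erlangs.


B(8,9.897) = 0.333473 (Erlang-B)
Carried load = a(1 − B) = 9.897·(1 − 0.333473) = 9.897·0.666527 = 6.5966 E

Final: 6.5966 Erlangs


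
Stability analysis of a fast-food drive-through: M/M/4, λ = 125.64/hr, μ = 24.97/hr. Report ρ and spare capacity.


Total capacity cμ = 4·24.97 = 99.88/hr
ρ = λ/(cμ) = 125.64/99.88 = 1.2579
Stable ⇔ ρ < 1: NO
Spare capacity = cμ − λ = 99.88 − 125.64 = -25.76/hr

Final: ρ = 1.2579; unstable; margin = -25.76/hr


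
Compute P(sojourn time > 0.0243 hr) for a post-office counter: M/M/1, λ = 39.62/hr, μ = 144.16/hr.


W ~ Exponential(μ−λ) for M/M/1.
μ − λ = 144.16 − 39.62 = 104.5400
P(W > t) = e^{−(μ−λ)t} = e^{−2.5403} = 0.078841

Final: 0.078841


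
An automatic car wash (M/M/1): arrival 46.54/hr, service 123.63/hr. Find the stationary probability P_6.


ρ = 46.54/123.63 = 0.3764
P_n = (1−ρ)·ρ^n = (1 − 0.3764)·0.3764^6 = 0.6236·0.002846 = 0.001775

Final: 0.001775


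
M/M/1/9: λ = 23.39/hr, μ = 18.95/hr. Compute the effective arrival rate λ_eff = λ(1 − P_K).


ρ = 1.2343; P_K = (1−ρ)ρ^9/(1−ρ^10) = 0.216162
λ_eff = λ(1 − P_K) = 23.39·(1 − 0.216162) = 23.39·0.783838 = 18.3340 /hr

Final: 18.3340 /hr


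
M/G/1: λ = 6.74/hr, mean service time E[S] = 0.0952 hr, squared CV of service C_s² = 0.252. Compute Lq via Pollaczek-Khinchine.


ρ = λ·E[S] = 6.74·0.0952 = 0.6416
Lq = ρ²(1+C_s²)/(2(1−ρ)) = 0.4117·(1+0.252)/(2·0.3584)
= 0.4117·1.2520/0.7167 = 0.71921

Final: 0.71921


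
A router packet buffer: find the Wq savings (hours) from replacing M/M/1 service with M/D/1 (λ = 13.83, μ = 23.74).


ρ = 13.83/23.74 = 0.5826
Wq(M/M/1) = ρ/(μ−λ) = 0.5826/9.91 = 0.05879 hr
Wq(M/D/1) = ρ/(2(μ−λ)) = 0.02939 hr
Savings = 0.05879 − 0.02939 = 0.02939 hr

Final: 0.02939 hr


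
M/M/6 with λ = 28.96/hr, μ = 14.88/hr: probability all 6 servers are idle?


a = λ/μ = 28.96/14.88 = 1.9462; ρ = a/c = 0.3244
Σ_{k=0}^{5} a^k/k! (terms k=0..5) = 1.00000 + 1.94624 + 1.89392 + 1.22867 + 0.59782 + 0.23270 = 6.89935
Tail: a^6/(6!(1−ρ)) = 54.34677/(720·0.6756) = 0.11172
P₀ = 1/(6.89935 + 0.11172) = 1/7.01107 = 0.142632

Final: 0.142632


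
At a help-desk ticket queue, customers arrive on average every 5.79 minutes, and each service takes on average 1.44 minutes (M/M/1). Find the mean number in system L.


λ = 60/5.79 = 10.3627 /hr
μ = 60/1.44 = 41.6667 /hr
ρ = λ/μ = 10.3627/41.6667 = 0.2487
L = ρ/(1−ρ) = 0.2487/0.7513 = 0.3310

Final: 0.3310


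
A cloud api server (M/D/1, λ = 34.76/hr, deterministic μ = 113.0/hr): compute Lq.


ρ = 34.76/113.0 = 0.3076
M/D/1: Lq = ρ²/(2(1−ρ)) = 0.09462/(2·0.6924) = 0.06833

Final: 0.06833


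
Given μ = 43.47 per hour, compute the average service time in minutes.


Mean service time = 1/μ = 1/43.47 hour = 0.02300 hour
In minutes: 0.02300 × 60 = 1.3803 min

Final: 1.3803 min


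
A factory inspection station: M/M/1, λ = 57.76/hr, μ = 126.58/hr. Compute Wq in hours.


ρ = 57.76/126.58 = 0.4563
Wq = ρ/(μ−λ) = 0.4563/(126.58 − 57.76) = 0.4563/68.82 = 0.006631 hr

Final: 0.006631 hr


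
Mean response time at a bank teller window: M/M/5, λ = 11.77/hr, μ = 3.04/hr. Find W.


a = 3.8717; ρ = 0.7743; P₀ = 0.015741
Lq = P₀·a^c·ρ/(c!(1−ρ)²) = 1.73534
Wq = Lq/λ = 1.73534/11.77 = 0.14744 hr
W = Wq + 1/μ = 0.14744 + 0.32895 = 0.47638 hr

Final: 0.47638 hr


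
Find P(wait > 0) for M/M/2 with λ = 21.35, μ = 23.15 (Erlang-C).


a = λ/μ = 0.9222; ρ = a/2 = 0.4611
P₀ = 0.368810 (from M/M/c formula)
C(c,a) = [a^c/(c!(1−ρ))]·P₀ = [0.85054/(2·0.5389)]·0.368810
= 0.78918·0.368810 = 0.291056

Final: 0.291056


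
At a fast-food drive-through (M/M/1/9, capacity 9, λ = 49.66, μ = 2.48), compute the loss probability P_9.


ρ = λ/μ = 49.66/2.48 = 20.0242
P_K = (1−ρ)ρ^K/(1−ρ^(K+1)) = (-19.0242·517601241721.335327)/(1 − 10364547445113.511719)
= -9846946203392.177734/-10364547445112.511719 = 0.950060

Final: 0.950060


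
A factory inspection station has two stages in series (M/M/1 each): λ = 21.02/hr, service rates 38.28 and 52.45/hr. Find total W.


Each node sees arrival rate λ = 21.02/hr (tandem ⇒ throughput preserved).
W₁ = 1/(μ₁−λ) = 1/(38.28−21.02) = 0.05794 hr
W₂ = 1/(μ₂−λ) = 1/(52.45−21.02) = 0.03182 hr
W_total = W₁ + W₂ = 0.05794 + 0.03182 = 0.08975 hr

Final: 0.08975 hr


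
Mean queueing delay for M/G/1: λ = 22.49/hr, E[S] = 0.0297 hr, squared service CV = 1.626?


ρ = λ·E[S] = 22.49·0.0297 = 0.6680
E[S²] = E[S]²(1+C_s²) = 0.0297²·(1+1.626) = 0.002316
Wq = λ·E[S²]/(2(1−ρ)) = 22.49·0.002316/(2·0.3320) = 0.07845 hr

Final: 0.07845 hr


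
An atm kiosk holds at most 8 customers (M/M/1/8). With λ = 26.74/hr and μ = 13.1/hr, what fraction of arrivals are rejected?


ρ = λ/μ = 26.74/13.1 = 2.0412
P_K = (1−ρ)ρ^K/(1−ρ^(K+1)) = (-1.0412·301.384462)/(1 − 615.192405)
= -313.807944/-614.192405 = 0.510928

Final: 0.510928


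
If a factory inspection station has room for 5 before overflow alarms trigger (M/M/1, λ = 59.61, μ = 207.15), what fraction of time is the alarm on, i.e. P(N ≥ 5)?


ρ = 59.61/207.15 = 0.2878
P(N ≥ n) = ρ^n = 0.2878^5 = 0.001973

Final: 0.001973


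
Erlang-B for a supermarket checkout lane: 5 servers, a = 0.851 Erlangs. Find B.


B(c,a) = (a^c/c!) / Σ_{k=0}^{c} a^k/k!
a^5/5! = 0.003719
Σ terms (k=0..5): 1.00000 + 0.85100 + 0.36210 + 0.10272 + 0.02185 + 0.003719 = 2.341388
B = 0.003719/2.341388 = 0.001589

Final: 0.001589


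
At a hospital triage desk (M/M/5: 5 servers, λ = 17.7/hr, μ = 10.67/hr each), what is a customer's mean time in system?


a = 1.6589; ρ = 0.3318; P₀ = 0.189835
Lq = P₀·a^c·ρ/(c!(1−ρ)²) = 0.01476
Wq = Lq/λ = 0.01476/17.7 = 0.0008342 hr
W = Wq + 1/μ = 0.0008342 + 0.09372 = 0.09455 hr

Final: 0.09455 hr


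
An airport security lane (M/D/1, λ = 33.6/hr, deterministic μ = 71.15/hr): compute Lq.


ρ = 33.6/71.15 = 0.4722
M/D/1: Lq = ρ²/(2(1−ρ)) = 0.2230/(2·0.5278) = 0.21128

Final: 0.21128


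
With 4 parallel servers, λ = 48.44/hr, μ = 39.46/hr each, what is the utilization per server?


ρ = λ/(cμ) = 48.44/(4·39.46) = 48.44/157.84 = 0.3069

Final: 0.3069


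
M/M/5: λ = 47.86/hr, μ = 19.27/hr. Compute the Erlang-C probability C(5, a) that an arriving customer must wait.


a = λ/μ = 2.4837; ρ = a/5 = 0.4967
P₀ = 0.081489 (from M/M/c formula)
C(c,a) = [a^c/(c!(1−ρ))]·P₀ = [94.50502/(120·0.5033)]·0.081489
= 1.56485·0.081489 = 0.127518

Final: 0.127518


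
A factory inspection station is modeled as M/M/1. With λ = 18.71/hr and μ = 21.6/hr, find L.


ρ = λ/μ = 18.71/21.6 = 0.8662
L = ρ/(1−ρ) = 0.8662/(1 − 0.8662) = 0.8662/0.1338 = 6.4740

Final: 6.4740


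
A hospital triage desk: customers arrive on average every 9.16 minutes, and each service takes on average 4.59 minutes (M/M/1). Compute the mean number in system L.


λ = 60/9.16 = 6.5502 /hr
μ = 60/4.59 = 13.0719 /hr
ρ = λ/μ = 6.5502/13.0719 = 0.5011
L = ρ/(1−ρ) = 0.5011/0.4989 = 1.0044

Final: 1.0044


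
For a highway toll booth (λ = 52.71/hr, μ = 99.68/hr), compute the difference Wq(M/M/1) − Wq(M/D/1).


ρ = 52.71/99.68 = 0.5288
Wq(M/M/1) = ρ/(μ−λ) = 0.5288/46.97 = 0.01126 hr
Wq(M/D/1) = ρ/(2(μ−λ)) = 0.005629 hr
Savings = 0.01126 − 0.005629 = 0.005629 hr

Final: 0.005629 hr


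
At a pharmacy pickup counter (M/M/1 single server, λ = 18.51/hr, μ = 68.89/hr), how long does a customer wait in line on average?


ρ = 18.51/68.89 = 0.2687
Wq = ρ/(μ−λ) = 0.2687/(68.89 − 18.51) = 0.2687/50.38 = 0.005333 hr

Final: 0.005333 hr


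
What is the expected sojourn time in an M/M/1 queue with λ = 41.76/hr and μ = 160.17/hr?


W = 1/(μ−λ) = 1/(160.17 − 41.76) = 1/118.41 = 0.008445 hr

Final: 0.008445 hr


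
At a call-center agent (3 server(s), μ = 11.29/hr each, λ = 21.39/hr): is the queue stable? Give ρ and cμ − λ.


Total capacity cμ = 3·11.29 = 33.87/hr
ρ = λ/(cμ) = 21.39/33.87 = 0.6315
Stable ⇔ ρ < 1: YES
Spare capacity = cμ − λ = 33.87 − 21.39 = 12.48/hr

Final: ρ = 0.6315; stable; margin = 12.48/hr


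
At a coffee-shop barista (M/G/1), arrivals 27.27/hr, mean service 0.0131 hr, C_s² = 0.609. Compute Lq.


ρ = λ·E[S] = 27.27·0.0131 = 0.3572
Lq = ρ²(1+C_s²)/(2(1−ρ)) = 0.1276·(1+0.609)/(2·0.6428)
= 0.1276·1.6090/1.2855 = 0.15973

Final: 0.15973


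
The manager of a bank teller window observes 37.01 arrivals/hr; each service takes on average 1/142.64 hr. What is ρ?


ρ = λ/μ = 37.01/142.64 = 0.2595

Final: 0.2595


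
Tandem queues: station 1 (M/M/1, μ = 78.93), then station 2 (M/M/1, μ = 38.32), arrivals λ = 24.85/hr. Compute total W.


Each node sees arrival rate λ = 24.85/hr (tandem ⇒ throughput preserved).
W₁ = 1/(μ₁−λ) = 1/(78.93−24.85) = 0.01849 hr
W₂ = 1/(μ₂−λ) = 1/(38.32−24.85) = 0.07424 hr
W_total = W₁ + W₂ = 0.01849 + 0.07424 = 0.09273 hr

Final: 0.09273 hr


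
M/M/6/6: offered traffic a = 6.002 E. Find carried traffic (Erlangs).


B(6,6.002) = 0.265063 (Erlang-B)
Carried load = a(1 − B) = 6.002·(1 − 0.265063) = 6.002·0.734937 = 4.4111 E

Final: 4.4111 Erlangs


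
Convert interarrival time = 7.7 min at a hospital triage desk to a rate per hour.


λ = 1/(interarrival time) in consistent units.
1 hour = 60 min, so λ = 60/7.7 = 7.7922 per hour

Final: 7.7922 /hr


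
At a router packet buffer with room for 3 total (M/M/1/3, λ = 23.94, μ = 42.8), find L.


ρ = 23.94/42.8 = 0.5593
L = ρ[1 − (K+1)ρ^K + Kρ^(K+1)] / [(1−ρ)(1−ρ^(K+1))]
Numerator: 0.5593·(1 − 4·0.175001 + 3·0.097886) = 0.332058
Denominator: (0.4407)·(0.902114) = 0.397520
L = 0.332058/0.397520 = 0.8353

Final: 0.8353


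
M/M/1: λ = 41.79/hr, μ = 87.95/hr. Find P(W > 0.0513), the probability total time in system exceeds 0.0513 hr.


W ~ Exponential(μ−λ) for M/M/1.
μ − λ = 87.95 − 41.79 = 46.1600
P(W > t) = e^{−(μ−λ)t} = e^{−2.3680} = 0.093667

Final: 0.093667


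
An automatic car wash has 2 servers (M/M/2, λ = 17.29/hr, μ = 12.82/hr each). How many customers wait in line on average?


a = λ/μ = 1.3487; ρ = a/2 = 0.6743
P₀ = 0.194503
Lq = P₀·a^c·ρ / (c!·(1−ρ)²) = 0.194503·1.81892·0.6743/(2·0.10606)
= 1.12473

Final: 1.12473


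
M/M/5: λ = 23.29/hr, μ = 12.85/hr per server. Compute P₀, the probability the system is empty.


a = λ/μ = 23.29/12.85 = 1.8125; ρ = a/c = 0.3625
Σ_{k=0}^{4} a^k/k! (terms k=0..4) = 1.00000 + 1.81245 + 1.64249 + 0.99231 + 0.44963 = 5.89688
Tail: a^5/(5!(1−ρ)) = 19.55833/(120·0.6375) = 0.25566
P₀ = 1/(5.89688 + 0.25566) = 1/6.15254 = 0.162534

Final: 0.162534


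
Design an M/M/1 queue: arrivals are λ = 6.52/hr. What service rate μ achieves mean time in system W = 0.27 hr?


W = 1/(μ−λ) ⇒ μ − λ = 1/W = 1/0.27 = 3.7037
μ = λ + 1/W = 6.52 + 3.7037 = 10.2237 per hr

Final: 10.2237 /hr


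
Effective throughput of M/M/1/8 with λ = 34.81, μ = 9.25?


ρ = 3.7632; P_K = (1−ρ)ρ^8/(1−ρ^9) = 0.734277
λ_eff = λ(1 − P_K) = 34.81·(1 − 0.734277) = 34.81·0.265723 = 9.2498 /hr

Final: 9.2498 /hr


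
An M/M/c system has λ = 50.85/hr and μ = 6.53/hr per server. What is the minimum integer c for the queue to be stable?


Stability requires cμ > λ ⇔ c > λ/μ.
λ/μ = 50.85/6.53 = 7.7871
Minimum integer c = ⌊7.7871⌋ + 1 = 8
Check: 8·6.53 = 52.24 > 50.85, while 7·6.53 = 45.71 ≤ 50.85

Final: 8 servers


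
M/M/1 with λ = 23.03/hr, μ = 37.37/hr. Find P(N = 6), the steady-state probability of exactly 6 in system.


ρ = 23.03/37.37 = 0.6163
P_n = (1−ρ)·ρ^n = (1 − 0.6163)·0.6163^6 = 0.3837·0.054780 = 0.021021

Final: 0.021021


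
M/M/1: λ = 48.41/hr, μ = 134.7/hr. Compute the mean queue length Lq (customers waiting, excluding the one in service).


ρ = 48.41/134.7 = 0.3594
Lq = ρ²/(1−ρ) = 0.1292/0.6406 = 0.2016

Final: 0.2016


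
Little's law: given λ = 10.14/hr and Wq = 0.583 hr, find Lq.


Lq = λWq = 10.14·0.583 = 5.9116

Final: 5.9116


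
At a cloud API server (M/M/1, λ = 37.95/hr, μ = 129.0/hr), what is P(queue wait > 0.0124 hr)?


ρ = 37.95/129.0 = 0.2942
P(Wq > t) = ρ·e^{−(μ−λ)t} = 0.2942·e^{−1.1290}
= 0.2942·0.323350 = 0.095125

Final: 0.095125


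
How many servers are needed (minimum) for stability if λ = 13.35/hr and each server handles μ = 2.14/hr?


Stability requires cμ > λ ⇔ c > λ/μ.
λ/μ = 13.35/2.14 = 6.2383
Minimum integer c = ⌊6.2383⌋ + 1 = 7
Check: 7·2.14 = 14.98 > 13.35, while 6·2.14 = 12.84 ≤ 13.35

Final: 7 servers


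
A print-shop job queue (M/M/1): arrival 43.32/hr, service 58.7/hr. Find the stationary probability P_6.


ρ = 43.32/58.7 = 0.7380
P_n = (1−ρ)·ρ^n = (1 − 0.7380)·0.7380^6 = 0.2620·0.161548 = 0.042327

Final: 0.042327


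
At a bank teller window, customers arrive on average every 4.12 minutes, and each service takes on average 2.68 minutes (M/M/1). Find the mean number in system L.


λ = 60/4.12 = 14.5631 /hr
μ = 60/2.68 = 22.3881 /hr
ρ = λ/μ = 14.5631/22.3881 = 0.6505
L = ρ/(1−ρ) = 0.6505/0.3495 = 1.8611

Final: 1.8611


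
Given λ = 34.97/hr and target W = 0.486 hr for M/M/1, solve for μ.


W = 1/(μ−λ) ⇒ μ − λ = 1/W = 1/0.486 = 2.0576
μ = λ + 1/W = 34.97 + 2.0576 = 37.0276 per hr

Final: 37.0276 /hr


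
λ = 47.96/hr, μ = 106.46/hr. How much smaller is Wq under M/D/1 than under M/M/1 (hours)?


ρ = 47.96/106.46 = 0.4505
Wq(M/M/1) = ρ/(μ−λ) = 0.4505/58.50 = 0.007701 hr
Wq(M/D/1) = ρ/(2(μ−λ)) = 0.003850 hr
Savings = 0.007701 − 0.003850 = 0.003850 hr

Final: 0.003850 hr


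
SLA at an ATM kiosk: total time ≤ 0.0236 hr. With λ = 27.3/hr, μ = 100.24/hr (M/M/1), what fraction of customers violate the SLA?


W ~ Exponential(μ−λ) for M/M/1.
μ − λ = 100.24 − 27.3 = 72.9400
P(W > t) = e^{−(μ−λ)t} = e^{−1.7214} = 0.178818

Final: 0.178818


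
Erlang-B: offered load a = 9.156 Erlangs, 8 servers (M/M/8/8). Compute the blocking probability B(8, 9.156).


B(c,a) = (a^c/c!) / Σ_{k=0}^{c} a^k/k!
a^8/8! = 1224.970834
Σ terms (k=0..8): 1.00000 + 9.15600 + 41.91617 + 127.92814 + 292.82752 + 536.22576 + 818.28051 + 1070.31091 + 1224.97083 = 4122.615850
B = 1224.970834/4122.615850 = 0.297134

Final: 0.297134


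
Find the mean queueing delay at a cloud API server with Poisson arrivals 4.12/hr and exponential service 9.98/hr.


ρ = 4.12/9.98 = 0.4128
Wq = ρ/(μ−λ) = 0.4128/(9.98 − 4.12) = 0.4128/5.86 = 0.07045 hr

Final: 0.07045 hr


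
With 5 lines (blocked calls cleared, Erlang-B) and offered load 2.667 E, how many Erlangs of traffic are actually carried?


B(5,2.667) = 0.082572 (Erlang-B)
Carried load = a(1 − B) = 2.667·(1 − 0.082572) = 2.667·0.917428 = 2.4468 E

Final: 2.4468 Erlangs


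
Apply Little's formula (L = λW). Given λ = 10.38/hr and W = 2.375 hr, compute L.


L = λW = 10.38·2.375 = 24.6525

Final: 24.6525


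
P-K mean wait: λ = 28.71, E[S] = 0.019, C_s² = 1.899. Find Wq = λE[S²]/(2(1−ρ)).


ρ = λ·E[S] = 28.71·0.019 = 0.5455
E[S²] = E[S]²(1+C_s²) = 0.019²·(1+1.899) = 0.001047
Wq = λ·E[S²]/(2(1−ρ)) = 28.71·0.001047/(2·0.4545) = 0.03305 hr

Final: 0.03305 hr


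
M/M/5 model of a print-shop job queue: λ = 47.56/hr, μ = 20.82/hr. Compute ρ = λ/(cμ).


ρ = λ/(cμ) = 47.56/(5·20.82) = 47.56/104.10 = 0.4569

Final: 0.4569


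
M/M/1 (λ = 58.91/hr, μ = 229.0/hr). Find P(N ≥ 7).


ρ = 58.91/229.0 = 0.2572
P(N ≥ n) = ρ^n = 0.2572^7 = 0.00007455

Final: 0.00007455


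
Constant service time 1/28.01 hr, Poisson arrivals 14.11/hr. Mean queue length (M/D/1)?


ρ = 14.11/28.01 = 0.5037
M/D/1: Lq = ρ²/(2(1−ρ)) = 0.2538/(2·0.4963) = 0.25568

Final: 0.25568


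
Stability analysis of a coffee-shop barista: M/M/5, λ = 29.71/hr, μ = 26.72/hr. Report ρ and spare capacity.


Total capacity cμ = 5·26.72 = 133.60/hr
ρ = λ/(cμ) = 29.71/133.60 = 0.2224
Stable ⇔ ρ < 1: YES
Spare capacity = cμ − λ = 133.60 − 29.71 = 103.89/hr

Final: ρ = 0.2224; stable; margin = 103.89/hr


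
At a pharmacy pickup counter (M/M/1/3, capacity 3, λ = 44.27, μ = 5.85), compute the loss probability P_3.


ρ = λ/μ = 44.27/5.85 = 7.5675
P_K = (1−ρ)ρ^K/(1−ρ^(K+1)) = (-6.5675·433.372119)/(1 − 3279.552772)
= -2846.180653/-3278.552772 = 0.868121

Final: 0.868121


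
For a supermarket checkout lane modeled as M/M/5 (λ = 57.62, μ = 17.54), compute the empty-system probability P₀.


a = λ/μ = 57.62/17.54 = 3.2851; ρ = a/c = 0.6570
Σ_{k=0}^{4} a^k/k! (terms k=0..4) = 1.00000 + 3.28506 + 5.39582 + 5.90853 + 4.85248 = 20.44189
Tail: a^5/(5!(1−ρ)) = 382.57653/(120·0.3430) = 9.29520
P₀ = 1/(20.44189 + 9.29520) = 1/29.73709 = 0.033628

Final: 0.033628


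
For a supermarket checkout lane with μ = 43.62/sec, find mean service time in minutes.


Mean service time = 1/μ = 1/43.62 second = 0.02293 second
In minutes: 0.02293 × 0.0166667 = 0.0003821 min

Final: 0.0003821 min


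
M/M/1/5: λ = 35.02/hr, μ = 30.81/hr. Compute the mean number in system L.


ρ = 35.02/30.81 = 1.1366
L = ρ[1 − (K+1)ρ^K + Kρ^(K+1)] / [(1−ρ)(1−ρ^(K+1))]
Numerator: 1.1366·(1 − 6·1.897240 + 5·2.156486) = 0.453512
Denominator: (-0.1366)·(-1.156486) = 0.158027
L = 0.453512/0.158027 = 2.8698

Final: 2.8698


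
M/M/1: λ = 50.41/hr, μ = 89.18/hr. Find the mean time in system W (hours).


W = 1/(μ−λ) = 1/(89.18 − 50.41) = 1/38.77 = 0.02579 hr

Final: 0.02579 hr


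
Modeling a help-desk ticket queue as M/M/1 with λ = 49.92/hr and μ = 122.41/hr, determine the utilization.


ρ = λ/μ = 49.92/122.41 = 0.4078

Final: 0.4078


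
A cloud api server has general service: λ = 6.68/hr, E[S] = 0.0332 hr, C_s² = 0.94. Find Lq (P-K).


ρ = λ·E[S] = 6.68·0.0332 = 0.2218
Lq = ρ²(1+C_s²)/(2(1−ρ)) = 0.04918·(1+0.94)/(2·0.7782)
= 0.04918·1.9400/1.5564 = 0.06131

Final: 0.06131


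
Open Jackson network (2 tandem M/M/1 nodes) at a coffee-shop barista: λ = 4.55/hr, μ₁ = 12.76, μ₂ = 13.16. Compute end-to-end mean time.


Each node sees arrival rate λ = 4.55/hr (tandem ⇒ throughput preserved).
W₁ = 1/(μ₁−λ) = 1/(12.76−4.55) = 0.12180 hr
W₂ = 1/(μ₂−λ) = 1/(13.16−4.55) = 0.11614 hr
W_total = W₁ + W₂ = 0.12180 + 0.11614 = 0.23795 hr

Final: 0.23795 hr


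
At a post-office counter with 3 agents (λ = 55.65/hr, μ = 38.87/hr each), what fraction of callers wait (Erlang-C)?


a = λ/μ = 1.4317; ρ = a/3 = 0.4772
P₀ = 0.227678 (from M/M/c formula)
C(c,a) = [a^c/(c!(1−ρ))]·P₀ = [2.93462/(6·0.5228)]·0.227678
= 0.93560·0.227678 = 0.213016

Final: 0.213016


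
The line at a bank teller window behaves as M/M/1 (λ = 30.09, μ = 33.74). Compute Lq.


ρ = 30.09/33.74 = 0.8918
Lq = ρ²/(1−ρ) = 0.7953/0.1082 = 7.3520

Final: 7.3520


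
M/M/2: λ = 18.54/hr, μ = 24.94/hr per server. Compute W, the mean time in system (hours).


a = 0.7434; ρ = 0.3717; P₀ = 0.458053
Lq = P₀·a^c·ρ/(c!(1−ρ)²) = 0.11917
Wq = Lq/λ = 0.11917/18.54 = 0.006427 hr
W = Wq + 1/μ = 0.006427 + 0.04010 = 0.04652 hr

Final: 0.04652 hr


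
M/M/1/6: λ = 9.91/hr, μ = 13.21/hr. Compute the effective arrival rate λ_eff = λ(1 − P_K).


ρ = 0.7502; P_K = (1−ρ)ρ^6/(1−ρ^7) = 0.051402
λ_eff = λ(1 − P_K) = 9.91·(1 − 0.051402) = 9.91·0.948598 = 9.4006 /hr

Final: 9.4006 /hr


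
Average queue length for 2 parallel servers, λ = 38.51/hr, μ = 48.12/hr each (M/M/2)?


a = λ/μ = 0.8003; ρ = a/2 = 0.4001
P₀ = 0.428423
Lq = P₀·a^c·ρ / (c!·(1−ρ)²) = 0.428423·0.64047·0.4001/(2·0.35983)
= 0.15257

Final: 0.15257


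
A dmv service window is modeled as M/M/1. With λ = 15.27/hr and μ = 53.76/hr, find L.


ρ = λ/μ = 15.27/53.76 = 0.2840
L = ρ/(1−ρ) = 0.2840/(1 − 0.2840) = 0.2840/0.7160 = 0.3967

Final: 0.3967


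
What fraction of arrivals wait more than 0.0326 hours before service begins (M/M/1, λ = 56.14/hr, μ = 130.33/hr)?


ρ = 56.14/130.33 = 0.4308
P(Wq > t) = ρ·e^{−(μ−λ)t} = 0.4308·e^{−2.4186}
= 0.4308·0.089047 = 0.038357

Final: 0.038357


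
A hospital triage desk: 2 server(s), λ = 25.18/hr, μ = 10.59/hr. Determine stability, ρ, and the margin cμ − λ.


Total capacity cμ = 2·10.59 = 21.18/hr
ρ = λ/(cμ) = 25.18/21.18 = 1.1889
Stable ⇔ ρ < 1: NO
Spare capacity = cμ − λ = 21.18 − 25.18 = -4.00/hr

Final: ρ = 1.1889; unstable; margin = -4.00/hr


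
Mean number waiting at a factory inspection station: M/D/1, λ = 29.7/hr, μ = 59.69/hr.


ρ = 29.7/59.69 = 0.4976
M/D/1: Lq = ρ²/(2(1−ρ)) = 0.2476/(2·0.5024) = 0.24638

Final: 0.24638


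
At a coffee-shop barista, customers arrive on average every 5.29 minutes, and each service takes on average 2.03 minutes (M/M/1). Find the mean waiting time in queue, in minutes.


λ = 60/5.29 = 11.3422 /hr
μ = 60/2.03 = 29.5567 /hr
ρ = λ/μ = 11.3422/29.5567 = 0.3837
Wq = ρ/(μ−λ) = 0.3837/(29.5567−11.3422) = 0.02107 hr
In minutes: 0.02107·60 = 1.264 min

Final: 1.264 min


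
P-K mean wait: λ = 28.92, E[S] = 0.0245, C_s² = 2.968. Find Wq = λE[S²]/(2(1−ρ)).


ρ = λ·E[S] = 28.92·0.0245 = 0.7085
E[S²] = E[S]²(1+C_s²) = 0.0245²·(1+2.968) = 0.002382
Wq = λ·E[S²]/(2(1−ρ)) = 28.92·0.002382/(2·0.2915) = 0.11817 hr

Final: 0.11817 hr


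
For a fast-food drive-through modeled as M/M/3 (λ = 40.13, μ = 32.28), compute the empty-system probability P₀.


a = λ/μ = 40.13/32.28 = 1.2432; ρ = a/c = 0.4144
Σ_{k=0}^{2} a^k/k! (terms k=0..2) = 1.00000 + 1.24318 + 0.77275 = 3.01594
Tail: a^3/(3!(1−ρ)) = 1.92135/(6·0.5856) = 0.54683
P₀ = 1/(3.01594 + 0.54683) = 1/3.56277 = 0.280681

Final: 0.280681
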